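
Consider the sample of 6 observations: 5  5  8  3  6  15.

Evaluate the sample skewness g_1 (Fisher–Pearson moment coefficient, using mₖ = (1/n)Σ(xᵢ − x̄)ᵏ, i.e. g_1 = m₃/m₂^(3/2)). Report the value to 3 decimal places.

x̄ = (5 + 5 + 8 + 3 + 6 + 15) / 6 = 7.0000
deviations (xᵢ − x̄): -2.0000, -2.0000, 1.0000, -4.0000, -1.0000, 8.0000
Σ(xᵢ − x̄)² = 90.0000 ⇒ m₂ = 90.0000/6 = 15.00000
Σ(xᵢ − x̄)³ = 432.0000 ⇒ m₃ = 432.0000/6 = 72.00000
m₂^(3/2) = 15.00000^(1.5) = 58.09475
g_1 = m₃ / m₂^(3/2) = 72.00000 / 58.09475 ≈ 1.239

1.239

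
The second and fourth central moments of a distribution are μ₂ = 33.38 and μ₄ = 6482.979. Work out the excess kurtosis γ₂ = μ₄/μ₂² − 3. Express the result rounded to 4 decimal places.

2.8184

μ₂² = 33.38² = 1114.22440
μ₄/μ₂² = 6482.979 / 1114.22440 = 5.81838
γ₂ = 5.81838 − 3 ≈ 2.8184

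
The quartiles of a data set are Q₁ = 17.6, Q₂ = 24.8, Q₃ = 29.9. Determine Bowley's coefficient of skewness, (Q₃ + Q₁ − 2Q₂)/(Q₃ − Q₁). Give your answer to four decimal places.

numerator: Q₃ + Q₁ − 2Q₂ = 29.9 + 17.6 − 2×24.8 = -2.1000
denominator: Q₃ − Q₁ = 29.9 − 17.6 = 12.3000
Bowley skewness = -2.1000 / 12.3000 ≈ -0.1707

-0.1707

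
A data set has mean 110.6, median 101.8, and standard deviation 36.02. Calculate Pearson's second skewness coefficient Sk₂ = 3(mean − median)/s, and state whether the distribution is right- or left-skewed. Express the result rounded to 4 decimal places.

Sk₂ = 3(110.6 − 101.8) / 36.02 = 3 × 8.8000 / 36.02
    = 26.4000 / 36.02 ≈ 0.7329
Sk₂ > 0 ⇒ mean > median ⇒ right-skewed (positive skew).

0.7329, right-skewed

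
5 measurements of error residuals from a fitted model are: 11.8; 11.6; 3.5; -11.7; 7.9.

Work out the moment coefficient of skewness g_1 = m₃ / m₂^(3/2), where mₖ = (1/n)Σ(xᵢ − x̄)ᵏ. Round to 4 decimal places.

x̄ = (11.8 + 11.6 + 3.5 - 11.7 + 7.9) / 5 = 4.6200
deviations (xᵢ − x̄): 7.1800, 6.9800, -1.1200, -16.3200, 3.2800
Σ(xᵢ − x̄)² = 378.6280 ⇒ m₂ = 378.6280/5 = 75.72560
Σ(xᵢ − x̄)³ = -3602.6107 ⇒ m₃ = -3602.6107/5 = -720.52214
m₂^(3/2) = 75.72560^(1.5) = 658.96763
g_1 = m₃ / m₂^(3/2) = -720.52214 / 658.96763 ≈ -1.0934

-1.0934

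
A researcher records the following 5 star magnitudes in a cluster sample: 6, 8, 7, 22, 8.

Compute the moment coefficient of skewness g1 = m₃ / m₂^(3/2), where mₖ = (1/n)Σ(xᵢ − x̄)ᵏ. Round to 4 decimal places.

1.4409

x̄ = (6 + 8 + 7 + 22 + 8) / 5 = 10.2000
deviations (xᵢ − x̄): -4.2000, -2.2000, -3.2000, 11.8000, -2.2000
Σ(xᵢ − x̄)² = 176.8000 ⇒ m₂ = 176.8000/5 = 35.36000
Σ(xᵢ − x̄)³ = 1514.8800 ⇒ m₃ = 1514.8800/5 = 302.97600
m₂^(3/2) = 35.36000^(1.5) = 210.26568
g1 = m₃ / m₂^(3/2) = 302.97600 / 210.26568 ≈ 1.4409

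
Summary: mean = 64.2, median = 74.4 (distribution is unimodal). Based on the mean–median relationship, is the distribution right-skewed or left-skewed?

mean − median = 64.2 − 74.4 = -10.2
mean < median ⇒ the longer tail is on the left ⇒ left-skewed (negatively skewed).

left-skewed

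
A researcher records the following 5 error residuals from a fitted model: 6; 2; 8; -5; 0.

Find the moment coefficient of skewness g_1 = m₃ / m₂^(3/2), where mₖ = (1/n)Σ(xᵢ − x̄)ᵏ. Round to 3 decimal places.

x̄ = (6 + 2 + 8 - 5 + 0) / 5 = 2.2000
deviations (xᵢ − x̄): 3.8000, -0.2000, 5.8000, -7.2000, -2.2000
Σ(xᵢ − x̄)² = 104.8000 ⇒ m₂ = 104.8000/5 = 20.96000
Σ(xᵢ − x̄)³ = -133.9200 ⇒ m₃ = -133.9200/5 = -26.78400
m₂^(3/2) = 20.96000^(1.5) = 95.95927
g_1 = m₃ / m₂^(3/2) = -26.78400 / 95.95927 ≈ -0.279

-0.279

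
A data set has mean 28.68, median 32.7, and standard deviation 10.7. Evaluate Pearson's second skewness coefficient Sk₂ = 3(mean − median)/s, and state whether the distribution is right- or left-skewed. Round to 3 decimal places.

-1.127, left-skewed

Sk₂ = 3(28.68 − 32.7) / 10.7 = 3 × -4.0200 / 10.7
    = -12.0600 / 10.7 ≈ -1.127
Sk₂ < 0 ⇒ mean < median ⇒ left-skewed (negative skew).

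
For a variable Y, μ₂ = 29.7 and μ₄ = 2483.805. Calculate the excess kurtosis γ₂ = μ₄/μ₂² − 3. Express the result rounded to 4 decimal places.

μ₂² = 29.7² = 882.09000
μ₄/μ₂² = 2483.805 / 882.09000 = 2.81582
γ₂ = 2.81582 − 3 ≈ -0.1842

-0.1842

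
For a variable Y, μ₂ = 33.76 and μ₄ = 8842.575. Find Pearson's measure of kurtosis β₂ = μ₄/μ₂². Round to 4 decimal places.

7.7584

μ₂² = 33.76² = 1139.73760
μ₄/μ₂² = 8842.575 / 1139.73760 = 7.75843
β₂ ≈ 7.7584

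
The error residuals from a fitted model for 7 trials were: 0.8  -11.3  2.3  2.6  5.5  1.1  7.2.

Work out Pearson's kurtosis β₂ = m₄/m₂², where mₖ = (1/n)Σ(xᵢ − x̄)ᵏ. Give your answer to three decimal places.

3.951

x̄ = 1.1714
Σ(xᵢ − x̄)² = 214.0743 ⇒ m₂ = 30.58204
Σ(xᵢ − x̄)⁴ = 25869.3388 ⇒ m₄ = 3695.61982
m₂² = 935.26122
β₂ = m₄/m₂² = 3695.61982 / 935.26122 ≈ 3.951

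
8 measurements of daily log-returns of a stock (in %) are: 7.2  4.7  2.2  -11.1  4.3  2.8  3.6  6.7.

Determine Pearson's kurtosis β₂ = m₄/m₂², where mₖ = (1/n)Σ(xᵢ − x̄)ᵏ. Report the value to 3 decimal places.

5.182

x̄ = 2.5500
Σ(xᵢ − x̄)² = 234.1400 ⇒ m₂ = 29.26750
Σ(xᵢ − x̄)⁴ = 35512.2019 ⇒ m₄ = 4439.02523
m₂² = 856.58656
β₂ = m₄/m₂² = 4439.02523 / 856.58656 ≈ 5.182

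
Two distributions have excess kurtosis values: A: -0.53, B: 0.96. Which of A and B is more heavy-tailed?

B

Higher excess kurtosis ⇒ heavier tails relative to the normal distribution.
-0.53 vs 0.96: the larger is 0.96, so B has heavier tails. (B is leptokurtic — heavier-than-normal tails; the other is platykurtic.)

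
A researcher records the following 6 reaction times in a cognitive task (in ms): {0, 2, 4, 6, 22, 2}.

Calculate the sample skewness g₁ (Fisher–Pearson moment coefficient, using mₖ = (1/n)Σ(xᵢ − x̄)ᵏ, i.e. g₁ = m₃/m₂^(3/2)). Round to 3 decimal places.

x̄ = (0 + 2 + 4 + 6 + 22 + 2) / 6 = 6.0000
deviations (xᵢ − x̄): -6.0000, -4.0000, -2.0000, 0.0000, 16.0000, -4.0000
Σ(xᵢ − x̄)² = 328.0000 ⇒ m₂ = 328.0000/6 = 54.66667
Σ(xᵢ − x̄)³ = 3744.0000 ⇒ m₃ = 3744.0000/6 = 624.00000
m₂^(3/2) = 54.66667^(1.5) = 404.18844
g₁ = m₃ / m₂^(3/2) = 624.00000 / 404.18844 ≈ 1.544

1.544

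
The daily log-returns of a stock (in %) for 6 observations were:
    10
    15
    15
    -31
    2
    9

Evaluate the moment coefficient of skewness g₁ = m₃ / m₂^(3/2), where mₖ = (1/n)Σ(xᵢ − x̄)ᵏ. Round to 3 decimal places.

-1.508

x̄ = (10 + 15 + 15 - 31 + 2 + 9) / 6 = 3.3333
deviations (xᵢ − x̄): 6.6667, 11.6667, 11.6667, -34.3333, -1.3333, 5.6667
Σ(xᵢ − x̄)² = 1529.3333 ⇒ m₂ = 1529.3333/6 = 254.88889
Σ(xᵢ − x̄)³ = -36819.5556 ⇒ m₃ = -36819.5556/6 = -6136.59259
m₂^(3/2) = 254.88889^(1.5) = 4069.36229
g₁ = m₃ / m₂^(3/2) = -6136.59259 / 4069.36229 ≈ -1.508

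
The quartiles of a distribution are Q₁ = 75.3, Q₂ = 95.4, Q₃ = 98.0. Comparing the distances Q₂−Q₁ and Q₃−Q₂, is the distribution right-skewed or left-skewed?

Q₂ − Q₁ = 20.1;  Q₃ − Q₂ = 2.6
Q₂ − Q₁ > Q₃ − Q₂ ⇒ the lower half is more spread out ⇒ left-skewed.

left-skewed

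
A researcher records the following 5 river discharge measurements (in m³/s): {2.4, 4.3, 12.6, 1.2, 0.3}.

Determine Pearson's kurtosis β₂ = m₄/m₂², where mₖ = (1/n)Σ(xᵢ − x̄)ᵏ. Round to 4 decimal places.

x̄ = 4.1600
Σ(xᵢ − x̄)² = 98.0120 ⇒ m₂ = 19.60240
Σ(xᵢ − x̄)⁴ = 5382.5850 ⇒ m₄ = 1076.51700
m₂² = 384.25409
β₂ = m₄/m₂² = 1076.51700 / 384.25409 ≈ 2.8016

2.8016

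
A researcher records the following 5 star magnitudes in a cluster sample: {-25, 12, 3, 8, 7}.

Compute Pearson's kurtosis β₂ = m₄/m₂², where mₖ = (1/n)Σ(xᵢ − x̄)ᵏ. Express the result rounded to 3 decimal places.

3.028

x̄ = 1.0000
Σ(xᵢ − x̄)² = 886.0000 ⇒ m₂ = 177.20000
Σ(xᵢ − x̄)⁴ = 475330.0000 ⇒ m₄ = 95066.00000
m₂² = 31399.84000
β₂ = m₄/m₂² = 95066.00000 / 31399.84000 ≈ 3.028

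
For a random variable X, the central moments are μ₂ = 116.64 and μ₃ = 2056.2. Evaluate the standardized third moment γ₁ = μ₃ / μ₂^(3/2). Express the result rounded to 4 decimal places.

1.6323

σ = √μ₂ = √116.64 = 10.80000
σ³ = μ₂^(3/2) = 1259.71200
γ₁ = μ₃/σ³ = 2056.2 / 1259.71200 ≈ 1.6323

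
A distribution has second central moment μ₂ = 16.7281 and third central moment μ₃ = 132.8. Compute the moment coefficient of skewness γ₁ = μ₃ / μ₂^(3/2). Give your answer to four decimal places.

1.9410

σ = √μ₂ = √16.7281 = 4.09000
σ³ = μ₂^(3/2) = 68.41793
γ₁ = μ₃/σ³ = 132.8 / 68.41793 ≈ 1.9410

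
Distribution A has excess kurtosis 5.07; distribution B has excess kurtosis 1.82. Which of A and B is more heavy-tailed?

Higher excess kurtosis ⇒ heavier tails relative to the normal distribution.
5.07 vs 1.82: the larger is 5.07, so A has heavier tails.

A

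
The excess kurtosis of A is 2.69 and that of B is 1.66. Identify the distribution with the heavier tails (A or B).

Higher excess kurtosis ⇒ heavier tails relative to the normal distribution.
2.69 vs 1.66: the larger is 2.69, so A has heavier tails.

A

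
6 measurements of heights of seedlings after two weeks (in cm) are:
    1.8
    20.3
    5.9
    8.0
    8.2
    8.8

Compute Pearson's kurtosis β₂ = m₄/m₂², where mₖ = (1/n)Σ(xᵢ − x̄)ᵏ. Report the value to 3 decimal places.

x̄ = 8.8333
Σ(xᵢ − x̄)² = 190.6533 ⇒ m₂ = 31.77556
Σ(xᵢ − x̄)⁴ = 19809.8998 ⇒ m₄ = 3301.64996
m₂² = 1009.68593
β₂ = m₄/m₂² = 3301.64996 / 1009.68593 ≈ 3.270

3.270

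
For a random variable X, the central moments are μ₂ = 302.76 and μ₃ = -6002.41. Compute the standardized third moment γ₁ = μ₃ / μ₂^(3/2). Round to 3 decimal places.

-1.139

σ = √μ₂ = √302.76 = 17.40000
σ³ = μ₂^(3/2) = 5268.02400
γ₁ = μ₃/σ³ = -6002.41 / 5268.02400 ≈ -1.139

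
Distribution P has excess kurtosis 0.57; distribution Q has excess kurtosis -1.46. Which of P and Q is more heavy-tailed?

Higher excess kurtosis ⇒ heavier tails relative to the normal distribution.
0.57 vs -1.46: the larger is 0.57, so P has heavier tails. (P is leptokurtic — heavier-than-normal tails; the other is platykurtic.)

P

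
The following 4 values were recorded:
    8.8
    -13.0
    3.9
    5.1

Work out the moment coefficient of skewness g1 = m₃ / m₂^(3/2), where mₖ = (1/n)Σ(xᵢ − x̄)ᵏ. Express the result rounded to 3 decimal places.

-0.991

x̄ = (8.8 - 13.0 + 3.9 + 5.1) / 4 = 1.2000
deviations (xᵢ − x̄): 7.6000, -14.2000, 2.7000, 3.9000
Σ(xᵢ − x̄)² = 281.9000 ⇒ m₂ = 281.9000/4 = 70.47500
Σ(xᵢ − x̄)³ = -2345.3100 ⇒ m₃ = -2345.3100/4 = -586.32750
m₂^(3/2) = 70.47500^(1.5) = 591.63332
g1 = m₃ / m₂^(3/2) = -586.32750 / 591.63332 ≈ -0.991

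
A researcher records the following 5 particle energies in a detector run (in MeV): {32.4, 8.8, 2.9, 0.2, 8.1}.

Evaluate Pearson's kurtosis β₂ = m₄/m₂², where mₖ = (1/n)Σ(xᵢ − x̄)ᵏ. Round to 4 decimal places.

2.8851

x̄ = 10.4800
Σ(xᵢ − x̄)² = 652.1080 ⇒ m₂ = 130.42160
Σ(xᵢ − x̄)⁴ = 245376.3941 ⇒ m₄ = 49075.27882
m₂² = 17009.79375
β₂ = m₄/m₂² = 49075.27882 / 17009.79375 ≈ 2.8851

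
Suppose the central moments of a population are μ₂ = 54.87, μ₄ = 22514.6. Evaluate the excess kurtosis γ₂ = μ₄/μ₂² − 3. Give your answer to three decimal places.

4.478

μ₂² = 54.87² = 3010.71690
μ₄/μ₂² = 22514.6 / 3010.71690 = 7.47815
γ₂ = 7.47815 − 3 ≈ 4.478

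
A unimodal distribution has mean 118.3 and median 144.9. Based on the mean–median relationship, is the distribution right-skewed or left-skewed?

mean − median = 118.3 − 144.9 = -26.6
mean < median ⇒ the longer tail is on the left ⇒ left-skewed (negatively skewed).

left-skewed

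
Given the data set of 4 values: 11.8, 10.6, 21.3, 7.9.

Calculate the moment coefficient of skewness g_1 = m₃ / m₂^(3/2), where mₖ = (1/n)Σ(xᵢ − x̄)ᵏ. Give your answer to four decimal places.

0.8810

x̄ = (11.8 + 10.6 + 21.3 + 7.9) / 4 = 12.9000
deviations (xᵢ − x̄): -1.1000, -2.3000, 8.4000, -5.0000
Σ(xᵢ − x̄)² = 102.0600 ⇒ m₂ = 102.0600/4 = 25.51500
Σ(xᵢ − x̄)³ = 454.2060 ⇒ m₃ = 454.2060/4 = 113.55150
m₂^(3/2) = 25.51500^(1.5) = 128.88232
g_1 = m₃ / m₂^(3/2) = 113.55150 / 128.88232 ≈ 0.8810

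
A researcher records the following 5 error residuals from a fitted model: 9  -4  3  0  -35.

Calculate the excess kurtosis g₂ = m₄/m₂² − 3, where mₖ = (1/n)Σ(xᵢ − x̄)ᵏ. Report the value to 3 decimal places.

x̄ = -5.4000
Σ(xᵢ − x̄)² = 1185.2000 ⇒ m₂ = 237.04000
Σ(xᵢ − x̄)⁴ = 816487.3760 ⇒ m₄ = 163297.47520
m₂² = 56187.96160
g₂ = m₄/m₂² − 3 = 2.90627 − 3 ≈ -0.094

-0.094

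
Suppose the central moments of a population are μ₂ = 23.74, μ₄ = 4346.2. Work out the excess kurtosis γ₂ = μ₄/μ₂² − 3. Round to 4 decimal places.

μ₂² = 23.74² = 563.58760
μ₄/μ₂² = 4346.2 / 563.58760 = 7.71167
γ₂ = 7.71167 − 3 ≈ 4.7117

4.7117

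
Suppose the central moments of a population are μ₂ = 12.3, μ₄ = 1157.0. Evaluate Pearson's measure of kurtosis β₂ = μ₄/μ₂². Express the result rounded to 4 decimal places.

μ₂² = 12.3² = 151.29000
μ₄/μ₂² = 1157.0 / 151.29000 = 7.64756
β₂ ≈ 7.6476

7.6476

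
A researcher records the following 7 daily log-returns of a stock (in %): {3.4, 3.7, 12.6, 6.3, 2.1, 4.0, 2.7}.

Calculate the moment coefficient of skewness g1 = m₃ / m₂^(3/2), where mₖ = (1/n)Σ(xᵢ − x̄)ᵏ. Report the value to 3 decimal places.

x̄ = (3.4 + 3.7 + 12.6 + 6.3 + 2.1 + 4.0 + 2.7) / 7 = 4.9714
deviations (xᵢ − x̄): -1.5714, -1.2714, 7.6286, 1.3286, -2.8714, -0.9714, -2.2714
Σ(xᵢ − x̄)² = 78.3943 ⇒ m₂ = 78.3943/7 = 11.19918
Σ(xᵢ − x̄)³ = 404.0437 ⇒ m₃ = 404.0437/7 = 57.72052
m₂^(3/2) = 11.19918^(1.5) = 37.47827
g1 = m₃ / m₂^(3/2) = 57.72052 / 37.47827 ≈ 1.540

1.540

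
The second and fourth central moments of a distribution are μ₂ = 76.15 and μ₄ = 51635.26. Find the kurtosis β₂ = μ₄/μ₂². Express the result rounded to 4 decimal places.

8.9044

μ₂² = 76.15² = 5798.82250
μ₄/μ₂² = 51635.26 / 5798.82250 = 8.90444
β₂ ≈ 8.9044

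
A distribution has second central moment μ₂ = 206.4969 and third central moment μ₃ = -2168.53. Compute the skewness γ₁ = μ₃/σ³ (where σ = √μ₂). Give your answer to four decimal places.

-0.7308

σ = √μ₂ = √206.4969 = 14.37000
σ³ = μ₂^(3/2) = 2967.36045
γ₁ = μ₃/σ³ = -2168.53 / 2967.36045 ≈ -0.7308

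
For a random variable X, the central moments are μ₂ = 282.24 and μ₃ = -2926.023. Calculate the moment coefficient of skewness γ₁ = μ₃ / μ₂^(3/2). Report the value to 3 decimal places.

σ = √μ₂ = √282.24 = 16.80000
σ³ = μ₂^(3/2) = 4741.63200
γ₁ = μ₃/σ³ = -2926.023 / 4741.63200 ≈ -0.617

-0.617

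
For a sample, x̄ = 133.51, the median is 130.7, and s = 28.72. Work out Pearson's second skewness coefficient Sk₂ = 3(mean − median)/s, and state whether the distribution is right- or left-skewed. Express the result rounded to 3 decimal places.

0.294, right-skewed

Sk₂ = 3(133.51 − 130.7) / 28.72 = 3 × 2.8100 / 28.72
    = 8.4300 / 28.72 ≈ 0.294
Sk₂ > 0 ⇒ mean > median ⇒ right-skewed (positive skew).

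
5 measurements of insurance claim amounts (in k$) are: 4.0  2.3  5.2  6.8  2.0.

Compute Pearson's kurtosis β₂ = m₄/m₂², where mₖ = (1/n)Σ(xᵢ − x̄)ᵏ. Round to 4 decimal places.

1.6416

x̄ = 4.0600
Σ(xᵢ − x̄)² = 16.1520 ⇒ m₂ = 3.23040
Σ(xᵢ − x̄)⁴ = 85.6563 ⇒ m₄ = 17.13126
m₂² = 10.43548
β₂ = m₄/m₂² = 17.13126 / 10.43548 ≈ 1.6416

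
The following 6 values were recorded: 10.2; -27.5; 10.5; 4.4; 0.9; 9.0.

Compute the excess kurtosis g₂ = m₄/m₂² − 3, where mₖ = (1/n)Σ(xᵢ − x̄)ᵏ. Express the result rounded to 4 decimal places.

0.7250

x̄ = 1.2500
Σ(xᵢ − x̄)² = 1062.3350 ⇒ m₂ = 177.05583
Σ(xᵢ − x̄)⁴ = 700648.8932 ⇒ m₄ = 116774.81554
m₂² = 31348.76812
g₂ = m₄/m₂² − 3 = 3.72502 − 3 ≈ 0.7250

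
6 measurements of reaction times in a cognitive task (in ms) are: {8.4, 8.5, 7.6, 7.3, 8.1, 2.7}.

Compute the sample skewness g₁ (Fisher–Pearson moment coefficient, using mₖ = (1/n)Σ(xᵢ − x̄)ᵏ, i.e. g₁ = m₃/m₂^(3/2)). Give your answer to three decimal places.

-1.618

x̄ = (8.4 + 8.5 + 7.6 + 7.3 + 8.1 + 2.7) / 6 = 7.1000
deviations (xᵢ − x̄): 1.3000, 1.4000, 0.5000, 0.2000, 1.0000, -4.4000
Σ(xᵢ − x̄)² = 24.3000 ⇒ m₂ = 24.3000/6 = 4.05000
Σ(xᵢ − x̄)³ = -79.1100 ⇒ m₃ = -79.1100/6 = -13.18500
m₂^(3/2) = 4.05000^(1.5) = 8.15047
g₁ = m₃ / m₂^(3/2) = -13.18500 / 8.15047 ≈ -1.618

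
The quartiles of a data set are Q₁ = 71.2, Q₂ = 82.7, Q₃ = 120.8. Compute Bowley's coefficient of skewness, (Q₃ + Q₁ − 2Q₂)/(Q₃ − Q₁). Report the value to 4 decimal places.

0.5363

numerator: Q₃ + Q₁ − 2Q₂ = 120.8 + 71.2 − 2×82.7 = 26.6000
denominator: Q₃ − Q₁ = 120.8 − 71.2 = 49.6000
Bowley skewness = 26.6000 / 49.6000 ≈ 0.5363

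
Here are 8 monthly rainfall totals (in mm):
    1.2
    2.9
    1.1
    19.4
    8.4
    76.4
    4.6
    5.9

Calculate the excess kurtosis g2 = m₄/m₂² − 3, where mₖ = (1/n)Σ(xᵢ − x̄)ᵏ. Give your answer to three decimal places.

x̄ = 14.9875
Σ(xᵢ − x̄)² = 4553.9088 ⇒ m₂ = 569.23859
Σ(xᵢ − x̄)⁴ = 14339579.8988 ⇒ m₄ = 1792447.48736
m₂² = 324032.57661
g2 = m₄/m₂² − 3 = 5.53169 − 3 ≈ 2.532

2.532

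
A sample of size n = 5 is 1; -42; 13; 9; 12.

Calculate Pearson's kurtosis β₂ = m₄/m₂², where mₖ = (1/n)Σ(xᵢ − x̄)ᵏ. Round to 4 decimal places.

3.0353

x̄ = -1.4000
Σ(xᵢ − x̄)² = 2149.2000 ⇒ m₂ = 429.84000
Σ(xᵢ − x̄)⁴ = 2804062.4160 ⇒ m₄ = 560812.48320
m₂² = 184762.42560
β₂ = m₄/m₂² = 560812.48320 / 184762.42560 ≈ 3.0353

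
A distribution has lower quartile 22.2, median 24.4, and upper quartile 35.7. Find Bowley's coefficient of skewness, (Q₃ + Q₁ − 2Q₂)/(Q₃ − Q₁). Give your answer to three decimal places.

0.674

numerator: Q₃ + Q₁ − 2Q₂ = 35.7 + 22.2 − 2×24.4 = 9.1000
denominator: Q₃ − Q₁ = 35.7 − 22.2 = 13.5000
Bowley skewness = 9.1000 / 13.5000 ≈ 0.674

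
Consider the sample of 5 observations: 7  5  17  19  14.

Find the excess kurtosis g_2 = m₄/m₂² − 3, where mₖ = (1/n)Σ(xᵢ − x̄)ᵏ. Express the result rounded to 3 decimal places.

x̄ = 12.4000
Σ(xᵢ − x̄)² = 151.2000 ⇒ m₂ = 30.24000
Σ(xᵢ − x̄)⁴ = 6200.7360 ⇒ m₄ = 1240.14720
m₂² = 914.45760
g_2 = m₄/m₂² − 3 = 1.35616 − 3 ≈ -1.644

-1.644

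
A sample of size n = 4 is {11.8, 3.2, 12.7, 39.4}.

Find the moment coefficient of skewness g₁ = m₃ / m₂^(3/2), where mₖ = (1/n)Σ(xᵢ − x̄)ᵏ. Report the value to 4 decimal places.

x̄ = (11.8 + 3.2 + 12.7 + 39.4) / 4 = 16.7750
deviations (xᵢ − x̄): -4.9750, -13.5750, -4.0750, 22.6250
Σ(xᵢ − x̄)² = 737.5275 ⇒ m₂ = 737.5275/4 = 184.38187
Σ(xᵢ − x̄)³ = 8889.1136 ⇒ m₃ = 8889.1136/4 = 2222.27841
m₂^(3/2) = 184.38187^(1.5) = 2503.67147
g₁ = m₃ / m₂^(3/2) = 2222.27841 / 2503.67147 ≈ 0.8876

0.8876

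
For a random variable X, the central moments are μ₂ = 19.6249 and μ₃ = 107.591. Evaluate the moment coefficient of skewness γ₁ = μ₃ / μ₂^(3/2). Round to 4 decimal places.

1.2376

σ = √μ₂ = √19.6249 = 4.43000
σ³ = μ₂^(3/2) = 86.93831
γ₁ = μ₃/σ³ = 107.591 / 86.93831 ≈ 1.2376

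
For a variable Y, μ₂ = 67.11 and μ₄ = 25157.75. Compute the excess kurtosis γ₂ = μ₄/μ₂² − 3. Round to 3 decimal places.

μ₂² = 67.11² = 4503.75210
μ₄/μ₂² = 25157.75 / 4503.75210 = 5.58595
γ₂ = 5.58595 − 3 ≈ 2.586

2.586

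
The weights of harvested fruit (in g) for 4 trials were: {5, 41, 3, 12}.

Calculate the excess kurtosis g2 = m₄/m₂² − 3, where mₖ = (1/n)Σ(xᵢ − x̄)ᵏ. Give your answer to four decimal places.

x̄ = 15.2500
Σ(xᵢ − x̄)² = 928.7500 ⇒ m₂ = 232.18750
Σ(xᵢ − x̄)⁴ = 473320.3281 ⇒ m₄ = 118330.08203
m₂² = 53911.03516
g2 = m₄/m₂² − 3 = 2.19491 − 3 ≈ -0.8051

-0.8051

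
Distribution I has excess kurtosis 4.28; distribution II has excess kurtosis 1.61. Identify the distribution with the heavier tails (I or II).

I

Higher excess kurtosis ⇒ heavier tails relative to the normal distribution.
4.28 vs 1.61: the larger is 4.28, so I has heavier tails.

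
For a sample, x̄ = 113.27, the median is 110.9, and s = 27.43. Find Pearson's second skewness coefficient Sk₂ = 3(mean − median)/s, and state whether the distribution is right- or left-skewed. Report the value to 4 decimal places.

Sk₂ = 3(113.27 − 110.9) / 27.43 = 3 × 2.3700 / 27.43
    = 7.1100 / 27.43 ≈ 0.2592
Sk₂ > 0 ⇒ mean > median ⇒ right-skewed (positive skew).

0.2592, right-skewed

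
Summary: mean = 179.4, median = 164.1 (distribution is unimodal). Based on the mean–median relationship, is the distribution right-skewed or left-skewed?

mean − median = 179.4 − 164.1 = 15.3
mean > median ⇒ the longer tail is on the right ⇒ right-skewed (positively skewed).

right-skewed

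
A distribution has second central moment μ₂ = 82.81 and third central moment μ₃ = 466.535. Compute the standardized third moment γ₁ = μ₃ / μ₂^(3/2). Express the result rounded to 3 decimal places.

σ = √μ₂ = √82.81 = 9.10000
σ³ = μ₂^(3/2) = 753.57100
γ₁ = μ₃/σ³ = 466.535 / 753.57100 ≈ 0.619

0.619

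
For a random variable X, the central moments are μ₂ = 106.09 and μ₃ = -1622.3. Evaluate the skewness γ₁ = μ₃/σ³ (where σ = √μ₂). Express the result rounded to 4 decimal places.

σ = √μ₂ = √106.09 = 10.30000
σ³ = μ₂^(3/2) = 1092.72700
γ₁ = μ₃/σ³ = -1622.3 / 1092.72700 ≈ -1.4846

-1.4846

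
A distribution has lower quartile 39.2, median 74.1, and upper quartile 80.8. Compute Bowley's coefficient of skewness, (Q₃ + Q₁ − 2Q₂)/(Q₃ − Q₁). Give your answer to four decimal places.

numerator: Q₃ + Q₁ − 2Q₂ = 80.8 + 39.2 − 2×74.1 = -28.2000
denominator: Q₃ − Q₁ = 80.8 − 39.2 = 41.6000
Bowley skewness = -28.2000 / 41.6000 ≈ -0.6779

-0.6779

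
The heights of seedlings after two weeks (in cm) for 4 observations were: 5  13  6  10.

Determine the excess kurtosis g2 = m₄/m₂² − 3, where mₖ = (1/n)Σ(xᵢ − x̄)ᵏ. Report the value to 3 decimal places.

x̄ = 8.5000
Σ(xᵢ − x̄)² = 41.0000 ⇒ m₂ = 10.25000
Σ(xᵢ − x̄)⁴ = 604.2500 ⇒ m₄ = 151.06250
m₂² = 105.06250
g2 = m₄/m₂² − 3 = 1.43783 − 3 ≈ -1.562

-1.562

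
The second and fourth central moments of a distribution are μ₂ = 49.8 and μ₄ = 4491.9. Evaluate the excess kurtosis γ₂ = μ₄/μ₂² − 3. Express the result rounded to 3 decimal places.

-1.189

μ₂² = 49.8² = 2480.04000
μ₄/μ₂² = 4491.9 / 2480.04000 = 1.81122
γ₂ = 1.81122 − 3 ≈ -1.189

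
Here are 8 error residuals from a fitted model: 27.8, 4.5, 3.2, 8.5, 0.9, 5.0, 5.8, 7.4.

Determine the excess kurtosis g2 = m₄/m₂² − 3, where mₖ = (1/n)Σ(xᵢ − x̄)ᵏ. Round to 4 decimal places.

x̄ = 7.8875
Σ(xᵢ − x̄)² = 492.0888 ⇒ m₂ = 61.51109
Σ(xᵢ − x̄)⁴ = 160305.3971 ⇒ m₄ = 20038.17464
m₂² = 3783.61465
g2 = m₄/m₂² − 3 = 5.29604 − 3 ≈ 2.2960

2.2960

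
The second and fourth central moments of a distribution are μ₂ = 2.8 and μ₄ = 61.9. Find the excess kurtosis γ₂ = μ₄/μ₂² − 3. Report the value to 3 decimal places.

μ₂² = 2.8² = 7.84000
μ₄/μ₂² = 61.9 / 7.84000 = 7.89541
γ₂ = 7.89541 − 3 ≈ 4.895

4.895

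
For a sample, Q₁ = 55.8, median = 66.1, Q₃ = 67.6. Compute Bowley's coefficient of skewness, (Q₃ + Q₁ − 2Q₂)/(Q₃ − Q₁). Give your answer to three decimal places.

-0.746

numerator: Q₃ + Q₁ − 2Q₂ = 67.6 + 55.8 − 2×66.1 = -8.8000
denominator: Q₃ − Q₁ = 67.6 − 55.8 = 11.8000
Bowley skewness = -8.8000 / 11.8000 ≈ -0.746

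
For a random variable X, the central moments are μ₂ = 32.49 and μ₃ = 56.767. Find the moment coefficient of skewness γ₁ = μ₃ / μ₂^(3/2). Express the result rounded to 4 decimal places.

σ = √μ₂ = √32.49 = 5.70000
σ³ = μ₂^(3/2) = 185.19300
γ₁ = μ₃/σ³ = 56.767 / 185.19300 ≈ 0.3065

0.3065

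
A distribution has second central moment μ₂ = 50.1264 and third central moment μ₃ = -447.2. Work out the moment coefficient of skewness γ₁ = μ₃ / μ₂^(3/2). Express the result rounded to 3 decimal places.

σ = √μ₂ = √50.1264 = 7.08000
σ³ = μ₂^(3/2) = 354.89491
γ₁ = μ₃/σ³ = -447.2 / 354.89491 ≈ -1.260

-1.260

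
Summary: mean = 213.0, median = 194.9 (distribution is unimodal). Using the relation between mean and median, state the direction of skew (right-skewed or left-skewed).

mean − median = 213.0 − 194.9 = 18.1
mean > median ⇒ the longer tail is on the right ⇒ right-skewed (positively skewed).

right-skewed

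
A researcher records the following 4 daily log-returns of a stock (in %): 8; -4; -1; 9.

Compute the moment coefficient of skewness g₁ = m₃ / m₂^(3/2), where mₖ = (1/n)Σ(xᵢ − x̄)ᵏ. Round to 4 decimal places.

x̄ = (8 - 4 - 1 + 9) / 4 = 3.0000
deviations (xᵢ − x̄): 5.0000, -7.0000, -4.0000, 6.0000
Σ(xᵢ − x̄)² = 126.0000 ⇒ m₂ = 126.0000/4 = 31.50000
Σ(xᵢ − x̄)³ = -66.0000 ⇒ m₃ = -66.0000/4 = -16.50000
m₂^(3/2) = 31.50000^(1.5) = 176.79331
g₁ = m₃ / m₂^(3/2) = -16.50000 / 176.79331 ≈ -0.0933

-0.0933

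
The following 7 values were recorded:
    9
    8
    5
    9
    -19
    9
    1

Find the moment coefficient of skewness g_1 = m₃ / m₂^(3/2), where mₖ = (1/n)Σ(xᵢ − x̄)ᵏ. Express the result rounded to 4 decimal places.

x̄ = (9 + 8 + 5 + 9 - 19 + 9 + 1) / 7 = 3.1429
deviations (xᵢ − x̄): 5.8571, 4.8571, 1.8571, 5.8571, -22.1429, 5.8571, -2.1429
Σ(xᵢ − x̄)² = 624.8571 ⇒ m₂ = 624.8571/7 = 89.26531
Σ(xᵢ − x̄)³ = -10142.8163 ⇒ m₃ = -10142.8163/7 = -1448.97376
m₂^(3/2) = 89.26531^(1.5) = 843.38146
g_1 = m₃ / m₂^(3/2) = -1448.97376 / 843.38146 ≈ -1.7181

-1.7181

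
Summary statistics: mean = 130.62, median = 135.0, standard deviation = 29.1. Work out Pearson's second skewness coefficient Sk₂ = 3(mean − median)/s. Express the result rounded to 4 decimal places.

Sk₂ = 3(130.62 − 135.0) / 29.1 = 3 × -4.3800 / 29.1
    = -13.1400 / 29.1 ≈ -0.4515

-0.4515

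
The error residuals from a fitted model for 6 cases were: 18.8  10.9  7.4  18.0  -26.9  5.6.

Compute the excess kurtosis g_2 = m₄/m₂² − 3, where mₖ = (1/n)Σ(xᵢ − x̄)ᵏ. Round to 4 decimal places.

0.5166

x̄ = 5.6333
Σ(xᵢ − x̄)² = 1415.5733 ⇒ m₂ = 235.92889
Σ(xᵢ − x̄)⁴ = 1174470.3371 ⇒ m₄ = 195745.05619
m₂² = 55662.44061
g_2 = m₄/m₂² − 3 = 3.51665 − 3 ≈ 0.5166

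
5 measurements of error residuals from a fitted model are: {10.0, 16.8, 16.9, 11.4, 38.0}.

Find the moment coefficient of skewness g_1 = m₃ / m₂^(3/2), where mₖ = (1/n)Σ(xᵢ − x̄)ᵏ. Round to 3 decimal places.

x̄ = (10.0 + 16.8 + 16.9 + 11.4 + 38.0) / 5 = 18.6200
deviations (xᵢ − x̄): -8.6200, -1.8200, -1.7200, -7.2200, 19.3800
Σ(xᵢ − x̄)² = 508.2880 ⇒ m₂ = 508.2880/5 = 101.65760
Σ(xᵢ − x̄)³ = 6250.8377 ⇒ m₃ = 6250.8377/5 = 1250.16754
m₂^(3/2) = 101.65760^(1.5) = 1024.96675
g_1 = m₃ / m₂^(3/2) = 1250.16754 / 1024.96675 ≈ 1.220

1.220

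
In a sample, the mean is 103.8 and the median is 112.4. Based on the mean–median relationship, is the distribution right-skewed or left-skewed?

mean − median = 103.8 − 112.4 = -8.6
mean < median ⇒ the longer tail is on the left ⇒ left-skewed (negatively skewed).

left-skewed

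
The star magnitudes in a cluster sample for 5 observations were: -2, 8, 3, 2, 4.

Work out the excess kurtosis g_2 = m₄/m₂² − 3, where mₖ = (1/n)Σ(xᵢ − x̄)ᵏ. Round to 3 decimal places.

-0.685

x̄ = 3.0000
Σ(xᵢ − x̄)² = 52.0000 ⇒ m₂ = 10.40000
Σ(xᵢ − x̄)⁴ = 1252.0000 ⇒ m₄ = 250.40000
m₂² = 108.16000
g_2 = m₄/m₂² − 3 = 2.31509 − 3 ≈ -0.685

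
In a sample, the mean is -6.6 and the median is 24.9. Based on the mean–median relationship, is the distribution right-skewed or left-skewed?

mean − median = -6.6 − 24.9 = -31.5
mean < median ⇒ the longer tail is on the left ⇒ left-skewed (negatively skewed).

left-skewed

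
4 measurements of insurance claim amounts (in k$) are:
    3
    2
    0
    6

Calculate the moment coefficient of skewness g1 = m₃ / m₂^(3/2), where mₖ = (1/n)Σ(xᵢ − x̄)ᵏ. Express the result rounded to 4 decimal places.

x̄ = (3 + 2 + 0 + 6) / 4 = 2.7500
deviations (xᵢ − x̄): 0.2500, -0.7500, -2.7500, 3.2500
Σ(xᵢ − x̄)² = 18.7500 ⇒ m₂ = 18.7500/4 = 4.68750
Σ(xᵢ − x̄)³ = 13.1250 ⇒ m₃ = 13.1250/4 = 3.28125
m₂^(3/2) = 4.68750^(1.5) = 10.14874
g1 = m₃ / m₂^(3/2) = 3.28125 / 10.14874 ≈ 0.3233

0.3233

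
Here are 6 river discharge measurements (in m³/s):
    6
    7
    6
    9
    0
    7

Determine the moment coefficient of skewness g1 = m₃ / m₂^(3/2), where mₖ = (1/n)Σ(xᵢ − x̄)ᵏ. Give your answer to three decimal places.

-1.250

x̄ = (6 + 7 + 6 + 9 + 0 + 7) / 6 = 5.8333
deviations (xᵢ − x̄): 0.1667, 1.1667, 0.1667, 3.1667, -5.8333, 1.1667
Σ(xᵢ − x̄)² = 46.8333 ⇒ m₂ = 46.8333/6 = 7.80556
Σ(xᵢ − x̄)³ = -163.5556 ⇒ m₃ = -163.5556/6 = -27.25926
m₂^(3/2) = 7.80556^(1.5) = 21.80749
g1 = m₃ / m₂^(3/2) = -27.25926 / 21.80749 ≈ -1.250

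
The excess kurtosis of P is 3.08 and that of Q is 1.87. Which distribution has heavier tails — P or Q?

P

Higher excess kurtosis ⇒ heavier tails relative to the normal distribution.
3.08 vs 1.87: the larger is 3.08, so P has heavier tails.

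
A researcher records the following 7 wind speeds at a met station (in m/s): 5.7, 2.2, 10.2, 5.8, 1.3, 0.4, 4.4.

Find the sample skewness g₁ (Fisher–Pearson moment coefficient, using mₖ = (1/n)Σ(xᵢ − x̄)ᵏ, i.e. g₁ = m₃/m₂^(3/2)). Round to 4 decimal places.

0.5650

x̄ = (5.7 + 2.2 + 10.2 + 5.8 + 1.3 + 0.4 + 4.4) / 7 = 4.2857
deviations (xᵢ − x̄): 1.4143, -2.0857, 5.9143, 1.5143, -2.9857, -3.8857, 0.1143
Σ(xᵢ − x̄)² = 67.6486 ⇒ m₂ = 67.6486/7 = 9.66408
Σ(xᵢ − x̄)³ = 118.8182 ⇒ m₃ = 118.8182/7 = 16.97403
m₂^(3/2) = 9.66408^(1.5) = 30.04283
g₁ = m₃ / m₂^(3/2) = 16.97403 / 30.04283 ≈ 0.5650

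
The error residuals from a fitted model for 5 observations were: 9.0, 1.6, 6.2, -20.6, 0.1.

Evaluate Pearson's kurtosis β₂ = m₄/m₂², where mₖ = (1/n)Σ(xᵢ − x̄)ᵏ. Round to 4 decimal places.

2.8240

x̄ = -0.7400
Σ(xᵢ − x̄)² = 543.6320 ⇒ m₂ = 108.72640
Σ(xᵢ − x̄)⁴ = 166916.8948 ⇒ m₄ = 33383.37897
m₂² = 11821.43006
β₂ = m₄/m₂² = 33383.37897 / 11821.43006 ≈ 2.8240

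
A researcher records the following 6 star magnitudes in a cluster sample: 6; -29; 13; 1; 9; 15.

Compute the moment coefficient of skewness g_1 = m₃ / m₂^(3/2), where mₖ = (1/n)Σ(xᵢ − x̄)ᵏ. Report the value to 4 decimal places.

-1.4288

x̄ = (6 - 29 + 13 + 1 + 9 + 15) / 6 = 2.5000
deviations (xᵢ − x̄): 3.5000, -31.5000, 10.5000, -1.5000, 6.5000, 12.5000
Σ(xᵢ − x̄)² = 1315.5000 ⇒ m₂ = 1315.5000/6 = 219.25000
Σ(xᵢ − x̄)³ = -27831.0000 ⇒ m₃ = -27831.0000/6 = -4638.50000
m₂^(3/2) = 219.25000^(1.5) = 3246.45512
g_1 = m₃ / m₂^(3/2) = -4638.50000 / 3246.45512 ≈ -1.4288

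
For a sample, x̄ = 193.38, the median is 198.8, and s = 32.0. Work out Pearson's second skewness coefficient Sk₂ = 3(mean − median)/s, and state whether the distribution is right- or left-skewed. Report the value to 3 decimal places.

Sk₂ = 3(193.38 − 198.8) / 32.0 = 3 × -5.4200 / 32.0
    = -16.2600 / 32.0 ≈ -0.508
Sk₂ < 0 ⇒ mean < median ⇒ left-skewed (negative skew).

-0.508, left-skewed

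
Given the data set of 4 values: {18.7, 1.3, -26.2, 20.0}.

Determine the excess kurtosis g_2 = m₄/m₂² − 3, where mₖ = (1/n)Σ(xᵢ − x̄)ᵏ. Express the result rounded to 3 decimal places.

x̄ = 3.4500
Σ(xᵢ − x̄)² = 1390.2100 ⇒ m₂ = 347.55250
Σ(xᵢ − x̄)⁴ = 901985.6334 ⇒ m₄ = 225496.40836
m₂² = 120792.74026
g_2 = m₄/m₂² − 3 = 1.86680 − 3 ≈ -1.133

-1.133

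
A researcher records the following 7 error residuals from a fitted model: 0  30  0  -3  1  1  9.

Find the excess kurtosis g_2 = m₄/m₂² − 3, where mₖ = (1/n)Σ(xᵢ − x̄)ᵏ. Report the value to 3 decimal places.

x̄ = 5.4286
Σ(xᵢ − x̄)² = 785.7143 ⇒ m₂ = 112.24490
Σ(xᵢ − x̄)⁴ = 372235.8834 ⇒ m₄ = 53176.55477
m₂² = 12598.91712
g_2 = m₄/m₂² − 3 = 4.22072 − 3 ≈ 1.221

1.221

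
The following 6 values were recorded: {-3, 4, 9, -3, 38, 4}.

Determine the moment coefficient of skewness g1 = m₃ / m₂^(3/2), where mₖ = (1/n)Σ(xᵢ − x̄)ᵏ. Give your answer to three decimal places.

x̄ = (-3 + 4 + 9 - 3 + 38 + 4) / 6 = 8.1667
deviations (xᵢ − x̄): -11.1667, -4.1667, 0.8333, -11.1667, 29.8333, -4.1667
Σ(xᵢ − x̄)² = 1174.8333 ⇒ m₂ = 1174.8333/6 = 195.80556
Σ(xᵢ − x̄)³ = 23623.5556 ⇒ m₃ = 23623.5556/6 = 3937.25926
m₂^(3/2) = 195.80556^(1.5) = 2739.91768
g1 = m₃ / m₂^(3/2) = 3937.25926 / 2739.91768 ≈ 1.437

1.437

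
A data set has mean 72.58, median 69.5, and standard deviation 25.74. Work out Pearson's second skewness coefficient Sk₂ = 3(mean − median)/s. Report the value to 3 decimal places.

0.359

Sk₂ = 3(72.58 − 69.5) / 25.74 = 3 × 3.0800 / 25.74
    = 9.2400 / 25.74 ≈ 0.359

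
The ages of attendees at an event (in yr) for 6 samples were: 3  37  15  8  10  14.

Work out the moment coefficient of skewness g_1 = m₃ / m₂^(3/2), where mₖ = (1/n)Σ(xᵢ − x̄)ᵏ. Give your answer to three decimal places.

1.253

x̄ = (3 + 37 + 15 + 8 + 10 + 14) / 6 = 14.5000
deviations (xᵢ − x̄): -11.5000, 22.5000, 0.5000, -6.5000, -4.5000, -0.5000
Σ(xᵢ − x̄)² = 701.5000 ⇒ m₂ = 701.5000/6 = 116.91667
Σ(xᵢ − x̄)³ = 9504.0000 ⇒ m₃ = 9504.0000/6 = 1584.00000
m₂^(3/2) = 116.91667^(1.5) = 1264.19666
g_1 = m₃ / m₂^(3/2) = 1584.00000 / 1264.19666 ≈ 1.253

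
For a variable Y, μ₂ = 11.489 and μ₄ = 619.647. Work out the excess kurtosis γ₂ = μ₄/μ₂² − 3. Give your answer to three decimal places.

μ₂² = 11.489² = 131.99712
μ₄/μ₂² = 619.647 / 131.99712 = 4.69440
γ₂ = 4.69440 − 3 ≈ 1.694

1.694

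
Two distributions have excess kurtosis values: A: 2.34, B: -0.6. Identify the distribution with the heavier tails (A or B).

Higher excess kurtosis ⇒ heavier tails relative to the normal distribution.
2.34 vs -0.6: the larger is 2.34, so A has heavier tails. (A is leptokurtic — heavier-than-normal tails; the other is platykurtic.)

A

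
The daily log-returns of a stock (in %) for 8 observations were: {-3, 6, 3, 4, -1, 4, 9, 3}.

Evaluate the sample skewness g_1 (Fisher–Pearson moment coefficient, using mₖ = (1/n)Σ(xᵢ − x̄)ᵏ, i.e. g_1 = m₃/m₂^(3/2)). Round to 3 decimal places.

-0.207

x̄ = (-3 + 6 + 3 + 4 - 1 + 4 + 9 + 3) / 8 = 3.1250
deviations (xᵢ − x̄): -6.1250, 2.8750, -0.1250, 0.8750, -4.1250, 0.8750, 5.8750, -0.1250
Σ(xᵢ − x̄)² = 98.8750 ⇒ m₂ = 98.8750/8 = 12.35938
Σ(xᵢ − x̄)³ = -72.0938 ⇒ m₃ = -72.0938/8 = -9.01172
m₂^(3/2) = 12.35938^(1.5) = 43.45050
g_1 = m₃ / m₂^(3/2) = -9.01172 / 43.45050 ≈ -0.207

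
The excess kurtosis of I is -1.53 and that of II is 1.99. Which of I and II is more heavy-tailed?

Higher excess kurtosis ⇒ heavier tails relative to the normal distribution.
-1.53 vs 1.99: the larger is 1.99, so II has heavier tails. (II is leptokurtic — heavier-than-normal tails; the other is platykurtic.)

II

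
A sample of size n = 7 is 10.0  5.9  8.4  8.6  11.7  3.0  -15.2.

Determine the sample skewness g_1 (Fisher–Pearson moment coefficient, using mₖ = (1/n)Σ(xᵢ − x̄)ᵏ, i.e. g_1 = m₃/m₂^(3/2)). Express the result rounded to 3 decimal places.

-1.666

x̄ = (10.0 + 5.9 + 8.4 + 8.6 + 11.7 + 3.0 - 15.2) / 7 = 4.6286
deviations (xᵢ − x̄): 5.3714, 1.2714, 3.7714, 3.9714, 7.0714, -1.6286, -19.8286
Σ(xᵢ − x̄)² = 506.2943 ⇒ m₂ = 506.2943/7 = 72.32776
Σ(xᵢ − x̄)³ = -7173.4408 ⇒ m₃ = -7173.4408/7 = -1024.77726
m₂^(3/2) = 72.32776^(1.5) = 615.11664
g_1 = m₃ / m₂^(3/2) = -1024.77726 / 615.11664 ≈ -1.666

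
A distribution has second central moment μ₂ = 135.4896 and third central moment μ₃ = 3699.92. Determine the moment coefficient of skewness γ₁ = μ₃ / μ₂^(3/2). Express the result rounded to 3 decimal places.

σ = √μ₂ = √135.4896 = 11.64000
σ³ = μ₂^(3/2) = 1577.09894
γ₁ = μ₃/σ³ = 3699.92 / 1577.09894 ≈ 2.346

2.346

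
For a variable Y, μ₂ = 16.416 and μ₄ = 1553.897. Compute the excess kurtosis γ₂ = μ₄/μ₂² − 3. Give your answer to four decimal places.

μ₂² = 16.416² = 269.48506
μ₄/μ₂² = 1553.897 / 269.48506 = 5.76617
γ₂ = 5.76617 − 3 ≈ 2.7662

2.7662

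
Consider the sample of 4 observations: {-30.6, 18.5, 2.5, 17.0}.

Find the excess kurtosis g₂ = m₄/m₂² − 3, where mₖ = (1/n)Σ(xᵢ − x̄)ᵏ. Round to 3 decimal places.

x̄ = 1.8500
Σ(xᵢ − x̄)² = 1560.1700 ⇒ m₂ = 390.04250
Σ(xᵢ − x̄)⁴ = 1238347.3360 ⇒ m₄ = 309586.83401
m₂² = 152133.15181
g₂ = m₄/m₂² − 3 = 2.03497 − 3 ≈ -0.965

-0.965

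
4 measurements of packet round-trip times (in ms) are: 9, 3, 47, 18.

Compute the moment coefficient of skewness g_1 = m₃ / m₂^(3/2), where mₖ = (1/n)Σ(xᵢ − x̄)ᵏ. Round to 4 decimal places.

x̄ = (9 + 3 + 47 + 18) / 4 = 19.2500
deviations (xᵢ − x̄): -10.2500, -16.2500, 27.7500, -1.2500
Σ(xᵢ − x̄)² = 1140.7500 ⇒ m₂ = 1140.7500/4 = 285.18750
Σ(xᵢ − x̄)³ = 15999.3750 ⇒ m₃ = 15999.3750/4 = 3999.84375
m₂^(3/2) = 285.18750^(1.5) = 4816.10259
g_1 = m₃ / m₂^(3/2) = 3999.84375 / 4816.10259 ≈ 0.8305

0.8305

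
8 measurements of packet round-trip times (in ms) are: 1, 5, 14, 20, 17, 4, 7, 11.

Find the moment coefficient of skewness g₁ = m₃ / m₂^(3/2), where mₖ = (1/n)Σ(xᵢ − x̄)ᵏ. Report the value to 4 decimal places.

0.2155

x̄ = (1 + 5 + 14 + 20 + 17 + 4 + 7 + 11) / 8 = 9.8750
deviations (xᵢ − x̄): -8.8750, -4.8750, 4.1250, 10.1250, 7.1250, -5.8750, -2.8750, 1.1250
Σ(xᵢ − x̄)² = 316.8750 ⇒ m₂ = 316.8750/8 = 39.60938
Σ(xᵢ − x̄)³ = 429.8438 ⇒ m₃ = 429.8438/8 = 53.73047
m₂^(3/2) = 39.60938^(1.5) = 249.28548
g₁ = m₃ / m₂^(3/2) = 53.73047 / 249.28548 ≈ 0.2155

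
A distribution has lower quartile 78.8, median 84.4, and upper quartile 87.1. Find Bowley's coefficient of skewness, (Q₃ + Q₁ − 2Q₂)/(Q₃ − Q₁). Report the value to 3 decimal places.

-0.349

numerator: Q₃ + Q₁ − 2Q₂ = 87.1 + 78.8 − 2×84.4 = -2.9000
denominator: Q₃ − Q₁ = 87.1 − 78.8 = 8.3000
Bowley skewness = -2.9000 / 8.3000 ≈ -0.349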